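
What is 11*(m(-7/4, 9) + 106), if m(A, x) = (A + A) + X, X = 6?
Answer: 2387/2 ≈ 1193.5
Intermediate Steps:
m(A, x) = 6 + 2*A (m(A, x) = (A + A) + 6 = 2*A + 6 = 6 + 2*A)
11*(m(-7/4, 9) + 106) = 11*((6 + 2*(-7/4)) + 106) = 11*((6 - 7/2) + 106) = 11*(5/2 + 106) = 11*(217/2) = 2387/2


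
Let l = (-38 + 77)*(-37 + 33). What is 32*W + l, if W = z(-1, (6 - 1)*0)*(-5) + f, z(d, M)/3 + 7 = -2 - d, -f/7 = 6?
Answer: 2340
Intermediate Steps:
f = -42 (f = -7*6 = -42)
l = -156 (l = 39*(-4) = -156)
z(d, M) = -27 - 3*d (z(d, M) = -21 + 3*(-2 - d) = -21 + (-6 - 3*d) = -27 - 3*d)
W = 78 (W = (-27 - 3*(-1))*(-5) - 42 = (-27 + 3)*(-5) - 42 = -24*(-5) - 42 = 120 - 42 = 78)
32*W + l = 32*78 - 156 = 2496 - 156 = 2340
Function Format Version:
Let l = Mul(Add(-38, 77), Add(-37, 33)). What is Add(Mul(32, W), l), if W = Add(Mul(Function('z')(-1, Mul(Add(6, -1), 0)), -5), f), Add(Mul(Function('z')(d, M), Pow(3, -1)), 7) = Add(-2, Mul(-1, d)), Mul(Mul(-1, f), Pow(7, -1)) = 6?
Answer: 2340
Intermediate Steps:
f = -42 (f = Mul(-7, 6) = -42)
l = -156 (l = Mul(39, -4) = -156)
Function('z')(d, M) = Add(-27, Mul(-3, d)) (Function('z')(d, M) = Add(-21, Mul(3, Add(-2, Mul(-1, d)))) = Add(-21, Add(-6, Mul(-3, d))) = Add(-27, Mul(-3, d)))
W = 78 (W = Add(Mul(Add(-27, Mul(-3, -1)), -5), -42) = Add(Mul(Add(-27, 3), -5), -42) = Add(Mul(-24, -5), -42) = Add(120, -42) = 78)
Add(Mul(32, W), l) = Add(Mul(32, 78), -156) = Add(2496, -156) = 2340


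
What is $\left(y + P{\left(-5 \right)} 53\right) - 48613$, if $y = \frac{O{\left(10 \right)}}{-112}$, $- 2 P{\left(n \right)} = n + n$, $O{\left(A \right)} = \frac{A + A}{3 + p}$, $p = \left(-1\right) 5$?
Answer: $- \frac{2707483}{56} \approx -48348.0$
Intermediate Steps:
$p = -5$
$O{\left(A \right)} = - A$ ($O{\left(A \right)} = \frac{A + A}{3 - 5} = \frac{2 A}{-2} = 2 A \left(- \frac{1}{2}\right) = - A$)
$P{\left(n \right)} = - n$ ($P{\left(n \right)} = - \frac{n + n}{2} = - \frac{2 n}{2} = - n$)
$y = \frac{5}{56}$ ($y = \frac{\left(-1\right) 10}{-112} = \left(-10\right) \left(- \frac{1}{112}\right) = \frac{5}{56} \approx 0.089286$)
$\left(y + P{\left(-5 \right)} 53\right) - 48613 = \left(\frac{5}{56} + \left(-1\right) \left(-5\right) 53\right) - 48613 = \left(\frac{5}{56} + 5 \cdot 53\right) - 48613 = \left(\frac{5}{56} + 265\right) - 48613 = \frac{14845}{56} - 48613 = - \frac{2707483}{56}$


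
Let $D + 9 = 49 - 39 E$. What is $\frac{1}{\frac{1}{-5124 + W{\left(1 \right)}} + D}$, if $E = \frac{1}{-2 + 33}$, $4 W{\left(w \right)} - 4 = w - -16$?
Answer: $\frac{634725}{24590351} \approx 0.025812$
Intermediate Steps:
$W{\left(w \right)} = 5 + \frac{w}{4}$ ($W{\left(w \right)} = 1 + \frac{w - -16}{4} = 1 + \frac{w + 16}{4} = 1 + \frac{16 + w}{4} = 1 + \left(4 + \frac{w}{4}\right) = 5 + \frac{w}{4}$)
$E = \frac{1}{31} \approx 0.032258$
$D = \frac{1201}{31}$ ($D = -9 + \left(49 - \frac{39}{31}\right) = -9 + \frac{1480}{31} = \frac{1201}{31} \approx 38.742$)
$\frac{1}{\frac{1}{-5124 + W{\left(1 \right)}} + D} = \frac{1}{\frac{1}{-5124 + \left(5 + \frac{1}{4} \cdot 1\right)} + \frac{1201}{31}} = \frac{1}{\frac{1}{-5124 + \left(5 + \frac{1}{4}\right)} + \frac{1201}{31}} = \frac{1}{\frac{1}{-5124 + \frac{21}{4}} + \frac{1201}{31}} = \frac{1}{\frac{1}{- \frac{20475}{4}} + \frac{1201}{31}} = \frac{1}{- \frac{4}{20475} + \frac{1201}{31}} = \frac{1}{\frac{24590351}{634725}} = \frac{634725}{24590351}$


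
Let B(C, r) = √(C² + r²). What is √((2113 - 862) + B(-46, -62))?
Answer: √(1251 + 2*√1490) ≈ 36.445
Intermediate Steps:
√((2113 - 862) + B(-46, -62)) = √((2113 - 862) + √((-46)² + (-62)²)) = √(1251 + √(2116 + 3844)) = √(1251 + √5960) = √(1251 + 2*√1490)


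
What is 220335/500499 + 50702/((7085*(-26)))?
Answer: 68520766/415301445 ≈ 0.16499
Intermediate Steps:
220335/500499 + 50702/((7085*(-26))) = 220335*(1/500499) + 50702/(-184210) = 1985/4509 + 50702*(-1/184210) = 1985/4509 - 25351/92105 = 68520766/415301445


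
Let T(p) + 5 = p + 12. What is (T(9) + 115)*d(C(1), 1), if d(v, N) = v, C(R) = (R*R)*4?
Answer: 524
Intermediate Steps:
C(R) = 4*R² (C(R) = R²*4 = 4*R²)
T(p) = 7 + p (T(p) = -5 + (p + 12) = -5 + (12 + p) = 7 + p)
(T(9) + 115)*d(C(1), 1) = ((7 + 9) + 115)*(4*1²) = (16 + 115)*(4*1) = 131*4 = 524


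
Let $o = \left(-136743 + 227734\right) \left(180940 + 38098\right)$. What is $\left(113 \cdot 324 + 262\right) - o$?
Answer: $-19930449784$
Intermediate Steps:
$o = 19930486658$ ($o = 90991 \cdot 219038 = 19930486658$)
$\left(113 \cdot 324 + 262\right) - o = \left(113 \cdot 324 + 262\right) - 19930486658 = \left(36612 + 262\right) - 19930486658 = 36874 - 19930486658 = -19930449784$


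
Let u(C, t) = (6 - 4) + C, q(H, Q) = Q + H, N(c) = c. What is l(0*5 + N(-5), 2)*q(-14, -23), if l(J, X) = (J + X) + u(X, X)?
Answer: -37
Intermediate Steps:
q(H, Q) = H + Q
u(C, t) = 2 + C
l(J, X) = 2 + J + 2*X (l(J, X) = (J + X) + (2 + X) = 2 + J + 2*X)
l(0*5 + N(-5), 2)*q(-14, -23) = (2 + (0*5 - 5) + 2*2)*(-14 - 23) = (2 + (0 - 5) + 4)*(-37) = (2 - 5 + 4)*(-37) = 1*(-37) = -37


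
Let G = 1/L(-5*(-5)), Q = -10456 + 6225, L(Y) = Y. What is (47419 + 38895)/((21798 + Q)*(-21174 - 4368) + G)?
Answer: -2157850/11217407849 ≈ -0.00019237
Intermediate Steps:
Q = -4231
G = 1/25 (G = 1/(-5*(-5)) = 1/25 ≈ 0.040000)
(47419 + 38895)/((21798 + Q)*(-21174 - 4368) + G) = (47419 + 38895)/((21798 - 4231)*(-21174 - 4368) + 1/25) = 86314/(17567*(-25542) + 1/25) = 86314/(-448696314 + 1/25) = 86314/(-11217407849/25) = 86314*(-25/11217407849) = -2157850/11217407849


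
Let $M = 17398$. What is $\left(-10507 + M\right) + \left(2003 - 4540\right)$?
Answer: $4354$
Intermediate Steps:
$\left(-10507 + M\right) + \left(2003 - 4540\right) = \left(-10507 + 17398\right) + \left(2003 - 4540\right) = 6891 + \left(2003 - 4540\right) = 6891 - 2537 = 4354$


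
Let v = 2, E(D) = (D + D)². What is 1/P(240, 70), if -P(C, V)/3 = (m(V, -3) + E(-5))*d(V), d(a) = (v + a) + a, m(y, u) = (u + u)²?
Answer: -1/57936 ≈ -1.7260e-5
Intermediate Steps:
E(D) = 4*D² (E(D) = (2*D)² = 4*D²)
m(y, u) = 4*u² (m(y, u) = (2*u)² = 4*u²)
d(a) = 2 + 2*a (d(a) = (2 + a) + a = 2 + 2*a)
P(C, V) = -816 - 816*V (P(C, V) = -3*(4*(-3)² + 4*(-5)²)*(2 + 2*V) = -3*(4*9 + 4*25)*(2 + 2*V) = -3*(36 + 100)*(2 + 2*V) = -408*(2 + 2*V) = -3*(272 + 272*V) = -816 - 816*V)
1/P(240, 70) = 1/(-816 - 816*70) = 1/(-816 - 57120) = 1/(-57936) = -1/57936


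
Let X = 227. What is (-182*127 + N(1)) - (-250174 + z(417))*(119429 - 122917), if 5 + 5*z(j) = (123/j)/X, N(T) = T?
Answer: -137671026035437/157765 ≈ -8.7263e+8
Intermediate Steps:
z(j) = -1 + 123/(1135*j) (z(j) = -1 + ((123/j)/227)/5 = -1 + ((123/j)*(1/227))/5 = -1 + (123/(227*j))/5 = -1 + 123/(1135*j))
(-182*127 + N(1)) - (-250174 + z(417))*(119429 - 122917) = (-182*127 + 1) - (-250174 + (123/1135 - 1*417)/417)*(119429 - 122917) = (-23114 + 1) - (-250174 + (123/1135 - 417)/417)*(-3488) = -23113 - (-250174 + (1/417)*(-473172/1135))*(-3488) = -23113 - (-250174 - 157724/157765)*(-3488) = -23113 - (-39468858834)*(-3488)/157765 = -23113 - 1*137667379612992/157765 = -23113 - 137667379612992/157765 = -137671026035437/157765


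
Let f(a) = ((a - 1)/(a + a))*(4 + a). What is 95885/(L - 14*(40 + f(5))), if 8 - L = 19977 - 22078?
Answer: 3775/59 ≈ 63.983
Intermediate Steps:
L = 2109 (L = 8 - (19977 - 22078) = 8 - 1*(-2101) = 8 + 2101 = 2109)
f(a) = (-1 + a)*(4 + a)/(2*a) (f(a) = ((-1 + a)/((2*a)))*(4 + a) = ((-1 + a)*(1/(2*a)))*(4 + a) = ((-1 + a)/(2*a))*(4 + a) = (-1 + a)*(4 + a)/(2*a))
95885/(L - 14*(40 + f(5))) = 95885/(2109 - 14*(40 + (½)*(-4 + 5*(3 + 5))/5)) = 95885/(2109 - 14*(40 + (½)*(⅕)*(-4 + 5*8))) = 95885/(2109 - 14*(40 + (½)*(⅕)*(-4 + 40))) = 95885/(2109 - 14*(40 + (½)*(⅕)*36)) = 95885/(2109 - 14*(40 + 18/5)) = 95885/(2109 - 14*218/5) = 95885/(2109 - 3052/5) = 95885/(7493/5) = 95885*(5/7493) = 3775/59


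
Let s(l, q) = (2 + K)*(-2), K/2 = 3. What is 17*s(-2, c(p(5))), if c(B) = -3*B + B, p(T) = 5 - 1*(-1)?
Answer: -272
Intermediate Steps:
K = 6 (K = 2*3 = 6)
p(T) = 6 (p(T) = 5 + 1 = 6)
c(B) = -2*B
s(l, q) = -16 (s(l, q) = (2 + 6)*(-2) = 8*(-2) = -16)
17*s(-2, c(p(5))) = 17*(-16) = -272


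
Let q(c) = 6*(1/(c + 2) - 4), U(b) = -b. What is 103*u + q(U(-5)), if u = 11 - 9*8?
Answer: -44143/7 ≈ -6306.1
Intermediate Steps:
q(c) = -24 + 6/(2 + c) (q(c) = 6*(1/(2 + c) - 4) = 6*(-4 + 1/(2 + c)) = -24 + 6/(2 + c))
u = -61 (u = 11 - 72 = -61)
103*u + q(U(-5)) = 103*(-61) + 6*(-7 - (-4)*(-5))/(2 - 1*(-5)) = -6283 + 6*(-7 - 4*5)/(2 + 5) = -6283 + 6*(-7 - 20)/7 = -6283 + 6*(⅐)*(-27) = -6283 - 162/7 = -44143/7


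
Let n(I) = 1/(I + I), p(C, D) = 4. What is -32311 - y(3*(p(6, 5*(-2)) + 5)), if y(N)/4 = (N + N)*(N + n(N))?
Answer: -38147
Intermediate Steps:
n(I) = 1/(2*I)
y(N) = 8*N*(N + 1/(2*N)) (y(N) = 4*((N + N)*(N + 1/(2*N))) = 4*((2*N)*(N + 1/(2*N))) = 4*(2*N*(N + 1/(2*N))) = 8*N*(N + 1/(2*N)))
-32311 - y(3*(p(6, 5*(-2)) + 5)) = -32311 - (4 + 8*(3*(4 + 5))**2) = -32311 - (4 + 8*(3*9)**2) = -32311 - (4 + 8*27**2) = -32311 - (4 + 8*729) = -32311 - (4 + 5832) = -32311 - 1*5836 = -32311 - 5836 = -38147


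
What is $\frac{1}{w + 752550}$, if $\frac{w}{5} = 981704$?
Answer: $\frac{1}{5661070} \approx 1.7665 \cdot 10^{-7}$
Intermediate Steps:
$w = 4908520$ ($w = 5 \cdot 981704 = 4908520$)
$\frac{1}{w + 752550} = \frac{1}{4908520 + 752550} = \frac{1}{5661070}$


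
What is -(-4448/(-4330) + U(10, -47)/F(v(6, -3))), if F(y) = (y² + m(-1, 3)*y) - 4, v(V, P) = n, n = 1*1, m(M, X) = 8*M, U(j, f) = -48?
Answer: -128384/23815 ≈ -5.3909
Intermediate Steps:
n = 1
v(V, P) = 1
F(y) = -4 + y² - 8*y (F(y) = (y² + (8*(-1))*y) - 4 = (y² - 8*y) - 4 = -4 + y² - 8*y)
-(-4448/(-4330) + U(10, -47)/F(v(6, -3))) = -(-4448/(-4330) - 48/(-4 + 1² - 8*1)) = -(-4448*(-1/4330) - 48/(-4 + 1 - 8)) = -(2224/2165 - 48/(-11)) = -(2224/2165 - 48*(-1/11)) = -(2224/2165 + 48/11) = -1*128384/23815 = -128384/23815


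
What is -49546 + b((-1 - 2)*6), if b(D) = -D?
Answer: -49528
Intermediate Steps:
-49546 + b((-1 - 2)*6) = -49546 - (-1 - 2)*6 = -49546 - (-3)*6 = -49546 - 1*(-18) = -49546 + 18 = -49528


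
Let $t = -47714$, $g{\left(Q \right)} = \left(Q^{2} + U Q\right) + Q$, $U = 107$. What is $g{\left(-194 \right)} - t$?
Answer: $64398$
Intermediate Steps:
$g{\left(Q \right)} = Q^{2} + 108 Q$ ($g{\left(Q \right)} = \left(Q^{2} + 107 Q\right) + Q = Q^{2} + 108 Q$)
$g{\left(-194 \right)} - t = - 194 \left(108 - 194\right) - -47714 = \left(-194\right) \left(-86\right) + 47714 = 16684 + 47714 = 64398$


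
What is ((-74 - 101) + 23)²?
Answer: 23104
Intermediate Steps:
((-74 - 101) + 23)² = (-175 + 23)² = (-152)² = 23104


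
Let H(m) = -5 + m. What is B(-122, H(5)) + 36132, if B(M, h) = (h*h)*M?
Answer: 36132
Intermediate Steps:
B(M, h) = M*h² (B(M, h) = h²*M = M*h²)
B(-122, H(5)) + 36132 = -122*(-5 + 5)² + 36132 = -122*0² + 36132 = -122*0 + 36132 = 0 + 36132 = 36132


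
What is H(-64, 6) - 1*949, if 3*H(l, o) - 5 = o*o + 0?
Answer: -2806/3 ≈ -935.33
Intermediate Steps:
H(l, o) = 5/3 + o²/3 (H(l, o) = 5/3 + (o*o + 0)/3 = 5/3 + (o² + 0)/3 = 5/3 + o²/3)
H(-64, 6) - 1*949 = (5/3 + (⅓)*6²) - 1*949 = (5/3 + (⅓)*36) - 949 = (5/3 + 12) - 949 = 41/3 - 949 = -2806/3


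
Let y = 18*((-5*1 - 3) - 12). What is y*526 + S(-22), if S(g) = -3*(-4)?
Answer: -189348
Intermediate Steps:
S(g) = 12
y = -360 (y = 18*((-5 - 3) - 12) = 18*(-8 - 12) = 18*(-20) = -360)
y*526 + S(-22) = -360*526 + 12 = -189360 + 12 = -189348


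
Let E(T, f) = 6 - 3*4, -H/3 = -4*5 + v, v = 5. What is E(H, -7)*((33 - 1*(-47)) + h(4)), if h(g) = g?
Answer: -504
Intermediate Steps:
H = 45 (H = -3*(-4*5 + 5) = -3*(-20 + 5) = -3*(-15) = 45)
E(T, f) = -6 (E(T, f) = 6 - 12 = -6)
E(H, -7)*((33 - 1*(-47)) + h(4)) = -6*((33 - 1*(-47)) + 4) = -6*((33 + 47) + 4) = -6*(80 + 4) = -6*84 = -504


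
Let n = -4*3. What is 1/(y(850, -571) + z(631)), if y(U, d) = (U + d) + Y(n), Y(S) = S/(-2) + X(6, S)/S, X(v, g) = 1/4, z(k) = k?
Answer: 48/43967 ≈ 0.0010917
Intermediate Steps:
X(v, g) = ¼
n = -12
Y(S) = -S/2 + 1/(4*S) (Y(S) = S/(-2) + 1/(4*S) = S*(-½) + 1/(4*S) = -S/2 + 1/(4*S))
y(U, d) = 287/48 + U + d (y(U, d) = (U + d) + (-½*(-12) + (¼)/(-12)) = (U + d) + (6 + (¼)*(-1/12)) = (U + d) + (6 - 1/48) = (U + d) + 287/48 = 287/48 + U + d)
1/(y(850, -571) + z(631)) = 1/((287/48 + 850 - 571) + 631) = 1/(13679/48 + 631) = 1/(43967/48) = 48/43967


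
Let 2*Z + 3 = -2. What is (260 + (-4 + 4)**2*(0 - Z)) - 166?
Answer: 94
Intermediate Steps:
Z = -5/2 (Z = -3/2 + (1/2)*(-2) = -3/2 - 1 = -5/2 ≈ -2.5000)
(260 + (-4 + 4)**2*(0 - Z)) - 166 = (260 + (-4 + 4)**2*(0 - 1*(-5/2))) - 166 = (260 + 0**2*(0 + 5/2)) - 166 = (260 + 0*(5/2)) - 166 = (260 + 0) - 166 = 260 - 166 = 94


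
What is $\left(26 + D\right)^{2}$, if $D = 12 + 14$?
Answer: $2704$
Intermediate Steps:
$D = 26$
$\left(26 + D\right)^{2} = \left(26 + 26\right)^{2} = 52^{2} = 2704$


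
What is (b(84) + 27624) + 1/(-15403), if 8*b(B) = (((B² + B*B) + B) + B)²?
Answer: 393044881871/15403 ≈ 2.5517e+7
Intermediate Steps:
b(B) = (2*B + 2*B²)²/8 (b(B) = (((B² + B*B) + B) + B)²/8 = (((B² + B²) + B) + B)²/8 = ((2*B² + B) + B)²/8 = ((B + 2*B²) + B)²/8 = (2*B + 2*B²)²/8)
(b(84) + 27624) + 1/(-15403) = ((½)*84²*(1 + 84)² + 27624) + 1/(-15403) = ((½)*7056*85² + 27624) - 1/15403 = ((½)*7056*7225 + 27624) - 1/15403 = (25489800 + 27624) - 1/15403 = 25517424 - 1/15403 = 393044881871/15403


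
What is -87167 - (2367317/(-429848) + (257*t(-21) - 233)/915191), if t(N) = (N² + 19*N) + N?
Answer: -34288725131240181/393393020968 ≈ -87162.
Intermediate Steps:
t(N) = N² + 20*N
-87167 - (2367317/(-429848) + (257*t(-21) - 233)/915191) = -87167 - (2367317/(-429848) + (257*(-21*(20 - 21)) - 233)/915191) = -87167 - (2367317*(-1/429848) + (257*(-21*(-1)) - 233)*(1/915191)) = -87167 - (-2367317/429848 + (257*21 - 233)*(1/915191)) = -87167 - (-2367317/429848 + (5397 - 233)*(1/915191)) = -87167 - (-2367317/429848 + 5164*(1/915191)) = -87167 - (-2367317/429848 + 5164/915191) = -87167 - 1*(-2164327477475/393393020968) = -87167 + 2164327477475/393393020968 = -34288725131240181/393393020968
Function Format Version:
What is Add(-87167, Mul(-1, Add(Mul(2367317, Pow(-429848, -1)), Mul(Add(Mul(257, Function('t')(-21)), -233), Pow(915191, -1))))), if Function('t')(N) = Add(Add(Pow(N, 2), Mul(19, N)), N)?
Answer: Rational(-34288725131240181, 393393020968) ≈ -87162.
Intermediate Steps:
Function('t')(N) = Add(Pow(N, 2), Mul(20, N))
Add(-87167, Mul(-1, Add(Mul(2367317, Pow(-429848, -1)), Mul(Add(Mul(257, Function('t')(-21)), -233), Pow(915191, -1))))) = Add(-87167, Mul(-1, Add(Mul(2367317, Pow(-429848, -1)), Mul(Add(Mul(257, Mul(-21, Add(20, -21))), -233), Pow(915191, -1))))) = Add(-87167, Mul(-1, Add(Mul(2367317, Rational(-1, 429848)), Mul(Add(Mul(257, Mul(-21, -1)), -233), Rational(1, 915191))))) = Add(-87167, Mul(-1, Add(Rational(-2367317, 429848), Mul(Add(Mul(257, 21), -233), Rational(1, 915191))))) = Add(-87167, Mul(-1, Add(Rational(-2367317, 429848), Mul(Add(5397, -233), Rational(1, 915191))))) = Add(-87167, Mul(-1, Add(Rational(-2367317, 429848), Mul(5164, Rational(1, 915191))))) = Add(-87167, Mul(-1, Add(Rational(-2367317, 429848), Rational(5164, 915191)))) = Add(-87167, Mul(-1, Rational(-2164327477475, 393393020968))) = Add(-87167, Rational(2164327477475, 393393020968)) = Rational(-34288725131240181, 393393020968)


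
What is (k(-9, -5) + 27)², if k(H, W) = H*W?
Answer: 5184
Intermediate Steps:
(k(-9, -5) + 27)² = (-9*(-5) + 27)² = (45 + 27)² = 72² = 5184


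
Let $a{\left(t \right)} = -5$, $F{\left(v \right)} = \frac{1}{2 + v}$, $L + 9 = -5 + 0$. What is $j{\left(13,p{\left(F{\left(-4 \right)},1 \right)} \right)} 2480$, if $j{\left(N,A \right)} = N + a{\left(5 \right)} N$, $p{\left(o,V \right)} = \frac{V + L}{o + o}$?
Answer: $-128960$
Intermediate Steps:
$L = -14$ ($L = -9 + \left(-5 + 0\right) = -9 - 5 = -14$)
$p{\left(o,V \right)} = \frac{-14 + V}{2 o}$ ($p{\left(o,V \right)} = \frac{V - 14}{o + o} = \frac{-14 + V}{2 o}$)
$j{\left(N,A \right)} = - 4 N$ ($j{\left(N,A \right)} = N - 5 N = - 4 N$)
$j{\left(13,p{\left(F{\left(-4 \right)},1 \right)} \right)} 2480 = \left(-4\right) 13 \cdot 2480 = \left(-52\right) 2480 = -128960$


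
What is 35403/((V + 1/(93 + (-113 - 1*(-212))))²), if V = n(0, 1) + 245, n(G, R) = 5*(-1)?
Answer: 1305096192/2123458561 ≈ 0.61461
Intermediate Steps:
n(G, R) = -5
V = 240 (V = -5 + 245 = 240)
35403/((V + 1/(93 + (-113 - 1*(-212))))²) = 35403/((240 + 1/(93 + (-113 - 1*(-212))))²) = 35403/((240 + 1/(93 + (-113 + 212)))²) = 35403/((240 + 1/(93 + 99))²) = 35403/((240 + 1/192)²) = 35403/((46081/192)²) = 35403/(2123458561/36864) = 35403*(36864/2123458561) = 1305096192/2123458561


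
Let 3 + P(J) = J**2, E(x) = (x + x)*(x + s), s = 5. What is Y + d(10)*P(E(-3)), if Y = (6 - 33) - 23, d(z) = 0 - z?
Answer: -1460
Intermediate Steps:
d(z) = -z
E(x) = 2*x*(5 + x) (E(x) = (x + x)*(x + 5) = (2*x)*(5 + x) = 2*x*(5 + x))
P(J) = -3 + J**2
Y = -50 (Y = -27 - 23 = -50)
Y + d(10)*P(E(-3)) = -50 + (-1*10)*(-3 + (2*(-3)*(5 - 3))**2) = -50 - 10*(-3 + (2*(-3)*2)**2) = -50 - 10*(-3 + (-12)**2) = -50 - 10*(-3 + 144) = -50 - 10*141 = -50 - 1410 = -1460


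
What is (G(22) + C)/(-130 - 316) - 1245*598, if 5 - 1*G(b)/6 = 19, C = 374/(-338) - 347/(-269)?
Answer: -7547693806338/10137803 ≈ -7.4451e+5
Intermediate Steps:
C = 8340/45461 (C = 374*(-1/338) - 347*(-1/269) = -187/169 + 347/269 = 8340/45461 ≈ 0.18345)
G(b) = -84 (G(b) = 30 - 6*19 = 30 - 114 = -84)
(G(22) + C)/(-130 - 316) - 1245*598 = (-84 + 8340/45461)/(-130 - 316) - 1245*598 = -3810384/45461/(-446) - 744510 = -3810384/45461*(-1/446) - 744510 = 1905192/10137803 - 744510 = -7547693806338/10137803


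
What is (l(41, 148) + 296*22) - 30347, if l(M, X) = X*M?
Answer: -17767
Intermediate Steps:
l(M, X) = M*X
(l(41, 148) + 296*22) - 30347 = (41*148 + 296*22) - 30347 = (6068 + 6512) - 30347 = 12580 - 30347 = -17767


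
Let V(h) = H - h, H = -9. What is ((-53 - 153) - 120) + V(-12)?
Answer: -323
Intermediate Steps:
V(h) = -9 - h
((-53 - 153) - 120) + V(-12) = ((-53 - 153) - 120) + (-9 - 1*(-12)) = (-206 - 120) + (-9 + 12) = -326 + 3 = -323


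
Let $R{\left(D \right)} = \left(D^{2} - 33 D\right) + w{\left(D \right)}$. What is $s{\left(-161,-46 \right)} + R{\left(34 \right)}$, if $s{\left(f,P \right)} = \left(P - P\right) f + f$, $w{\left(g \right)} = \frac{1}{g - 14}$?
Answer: $- \frac{2539}{20} \approx -126.95$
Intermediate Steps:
$w{\left(g \right)} = \frac{1}{-14 + g}$
$s{\left(f,P \right)} = f$ ($s{\left(f,P \right)} = 0 f + f = 0 + f = f$)
$R{\left(D \right)} = D^{2} + \frac{1}{-14 + D} - 33 D$ ($R{\left(D \right)} = \left(D^{2} - 33 D\right) + \frac{1}{-14 + D} = D^{2} + \frac{1}{-14 + D} - 33 D$)
$s{\left(-161,-46 \right)} + R{\left(34 \right)} = -161 + \frac{1 + 34 \left(-33 + 34\right) \left(-14 + 34\right)}{-14 + 34} = -161 + \frac{1 + 34 \cdot 1 \cdot 20}{20} = -161 + \frac{1 + 680}{20} = -161 + \frac{1}{20} \cdot 681 = -161 + \frac{681}{20} = - \frac{2539}{20}$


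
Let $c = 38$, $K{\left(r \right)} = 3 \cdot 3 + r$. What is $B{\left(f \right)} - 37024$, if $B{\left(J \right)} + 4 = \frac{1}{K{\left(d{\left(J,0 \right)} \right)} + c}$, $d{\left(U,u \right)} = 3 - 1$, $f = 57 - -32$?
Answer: $- \frac{1814371}{49} \approx -37028.0$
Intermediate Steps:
$f = 89$ ($f = 57 + 32 = 89$)
$d{\left(U,u \right)} = 2$
$K{\left(r \right)} = 9 + r$
$B{\left(J \right)} = - \frac{195}{49}$ ($B{\left(J \right)} = -4 + \frac{1}{\left(9 + 2\right) + 38} = -4 + \frac{1}{11 + 38} = -4 + \frac{1}{49} = - \frac{195}{49}$)
$B{\left(f \right)} - 37024 = - \frac{195}{49} - 37024 = - \frac{1814371}{49}$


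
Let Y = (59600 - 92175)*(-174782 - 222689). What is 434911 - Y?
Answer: -12947182914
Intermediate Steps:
Y = 12947617825 (Y = -32575*(-397471) = 12947617825)
434911 - Y = 434911 - 1*12947617825 = 434911 - 12947617825 = -12947182914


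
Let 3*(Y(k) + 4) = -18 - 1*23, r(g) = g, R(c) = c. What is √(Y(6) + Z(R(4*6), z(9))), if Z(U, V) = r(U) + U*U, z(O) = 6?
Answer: √5241/3 ≈ 24.132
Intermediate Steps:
Y(k) = -53/3 (Y(k) = -4 + (-18 - 1*23)/3 = -4 + (-18 - 23)/3 = -4 + (⅓)*(-41) = -4 - 41/3 = -53/3)
Z(U, V) = U + U² (Z(U, V) = U + U*U = U + U²)
√(Y(6) + Z(R(4*6), z(9))) = √(-53/3 + (4*6)*(1 + 4*6)) = √(-53/3 + 24*(1 + 24)) = √(-53/3 + 24*25) = √(-53/3 + 600) = √(1747/3) = √5241/3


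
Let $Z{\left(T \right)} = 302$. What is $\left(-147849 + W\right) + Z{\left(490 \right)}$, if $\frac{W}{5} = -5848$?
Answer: $-176787$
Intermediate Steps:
$W = -29240$ ($W = 5 \left(-5848\right) = -29240$)
$\left(-147849 + W\right) + Z{\left(490 \right)} = \left(-147849 - 29240\right) + 302 = -177089 + 302 = -176787$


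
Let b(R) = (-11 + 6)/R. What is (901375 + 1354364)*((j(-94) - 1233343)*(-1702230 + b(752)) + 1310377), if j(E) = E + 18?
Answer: 3561523677627404109021/752 ≈ 4.7361e+18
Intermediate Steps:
j(E) = 18 + E
b(R) = -5/R
(901375 + 1354364)*((j(-94) - 1233343)*(-1702230 + b(752)) + 1310377) = (901375 + 1354364)*(((18 - 94) - 1233343)*(-1702230 - 5/752) + 1310377) = 2255739*((-76 - 1233343)*(-1702230 - 5*1/752) + 1310377) = 2255739*(-1233419*(-1702230 - 5/752) + 1310377) = 2255739*(-1233419*(-1280076965/752) + 1310377) = 2255739*(1578871250093335/752 + 1310377) = 2255739*(1578872235496839/752) = 3561523677627404109021/752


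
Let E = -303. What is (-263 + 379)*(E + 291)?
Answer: -1392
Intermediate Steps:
(-263 + 379)*(E + 291) = (-263 + 379)*(-303 + 291) = 116*(-12) = -1392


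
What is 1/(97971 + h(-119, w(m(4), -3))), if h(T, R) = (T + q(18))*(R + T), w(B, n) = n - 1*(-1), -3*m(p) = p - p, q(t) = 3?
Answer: 1/112007 ≈ 8.9280e-6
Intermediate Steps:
m(p) = 0 (m(p) = -(p - p)/3 = -1/3*0 = 0)
w(B, n) = 1 + n (w(B, n) = n + 1 = 1 + n)
h(T, R) = (3 + T)*(R + T) (h(T, R) = (T + 3)*(R + T) = (3 + T)*(R + T))
1/(97971 + h(-119, w(m(4), -3))) = 1/(97971 + ((-119)**2 + 3*(1 - 3) + 3*(-119) + (1 - 3)*(-119))) = 1/(97971 + (14161 + 3*(-2) - 357 - 2*(-119))) = 1/(97971 + (14161 - 6 - 357 + 238)) = 1/(97971 + 14036) = 1/112007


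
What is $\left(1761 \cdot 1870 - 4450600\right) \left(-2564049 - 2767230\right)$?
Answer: $6171115380870$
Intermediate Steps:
$\left(1761 \cdot 1870 - 4450600\right) \left(-2564049 - 2767230\right) = \left(3293070 - 4450600\right) \left(-5331279\right) = \left(-1157530\right) \left(-5331279\right) = 6171115380870$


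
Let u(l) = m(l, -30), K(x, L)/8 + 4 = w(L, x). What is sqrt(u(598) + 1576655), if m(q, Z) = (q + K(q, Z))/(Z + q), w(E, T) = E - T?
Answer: sqrt(31791513161)/142 ≈ 1255.6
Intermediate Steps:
K(x, L) = -32 - 8*x + 8*L (K(x, L) = -32 + 8*(L - x) = -32 + (-8*x + 8*L) = -32 - 8*x + 8*L)
m(q, Z) = (-32 - 7*q + 8*Z)/(Z + q) (m(q, Z) = (q + (-32 - 8*q + 8*Z))/(Z + q) = (-32 - 7*q + 8*Z)/(Z + q))
u(l) = (-272 - 7*l)/(-30 + l) (u(l) = (-32 - 7*l + 8*(-30))/(-30 + l) = (-32 - 7*l - 240)/(-30 + l) = (-272 - 7*l)/(-30 + l))
sqrt(u(598) + 1576655) = sqrt((-272 - 7*598)/(-30 + 598) + 1576655) = sqrt((-272 - 4186)/568 + 1576655) = sqrt((1/568)*(-4458) + 1576655) = sqrt(-2229/284 + 1576655) = sqrt(447767791/284) = sqrt(31791513161)/142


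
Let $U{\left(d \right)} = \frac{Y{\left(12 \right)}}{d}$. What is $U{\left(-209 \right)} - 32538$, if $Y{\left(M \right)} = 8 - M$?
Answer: $- \frac{6800438}{209} \approx -32538.0$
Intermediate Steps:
$U{\left(d \right)} = - \frac{4}{d}$ ($U{\left(d \right)} = \frac{8 - 12}{d} = - \frac{4}{d}$)
$U{\left(-209 \right)} - 32538 = - \frac{4}{-209} - 32538 = \left(-4\right) \left(- \frac{1}{209}\right) - 32538 = \frac{4}{209} - 32538 = - \frac{6800438}{209}$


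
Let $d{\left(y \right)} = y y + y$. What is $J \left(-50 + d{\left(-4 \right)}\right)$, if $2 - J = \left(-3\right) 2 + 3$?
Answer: $-190$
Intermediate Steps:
$d{\left(y \right)} = y + y^{2}$ ($d{\left(y \right)} = y^{2} + y = y + y^{2}$)
$J = 5$ ($J = 2 - \left(\left(-3\right) 2 + 3\right) = 2 - \left(-6 + 3\right) = 2 - -3 = 2 + 3 = 5$)
$J \left(-50 + d{\left(-4 \right)}\right) = 5 \left(-50 - 4 \left(1 - 4\right)\right) = 5 \left(-50 - -12\right) = 5 \left(-50 + 12\right) = 5 \left(-38\right) = -190$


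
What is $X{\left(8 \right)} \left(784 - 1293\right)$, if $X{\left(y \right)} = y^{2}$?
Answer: $-32576$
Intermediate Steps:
$X{\left(8 \right)} \left(784 - 1293\right) = 8^{2} \left(784 - 1293\right) = 64 \left(-509\right) = -32576$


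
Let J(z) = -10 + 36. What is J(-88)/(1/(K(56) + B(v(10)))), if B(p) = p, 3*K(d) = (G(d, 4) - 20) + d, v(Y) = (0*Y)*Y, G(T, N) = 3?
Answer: 338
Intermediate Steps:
J(z) = 26
v(Y) = 0 (v(Y) = 0*Y = 0)
K(d) = -17/3 + d/3 (K(d) = ((3 - 20) + d)/3 = (-17 + d)/3 = -17/3 + d/3)
J(-88)/(1/(K(56) + B(v(10)))) = 26/(1/((-17/3 + (⅓)*56) + 0)) = 26/(1/((-17/3 + 56/3) + 0)) = 26/(1/(13 + 0)) = 26/(1/13) = 26*13 = 338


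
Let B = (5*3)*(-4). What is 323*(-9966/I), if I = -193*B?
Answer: -536503/1930 ≈ -277.98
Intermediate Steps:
B = -60 (B = 15*(-4) = -60)
I = 11580 (I = -193*(-60) = 11580)
323*(-9966/I) = 323*(-9966/11580) = 323*(-9966*1/11580) = 323*(-1661/1930) = -536503/1930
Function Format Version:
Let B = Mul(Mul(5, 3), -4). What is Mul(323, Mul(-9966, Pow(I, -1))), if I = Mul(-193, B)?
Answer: Rational(-536503, 1930) ≈ -277.98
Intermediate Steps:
B = -60 (B = Mul(15, -4) = -60)
I = 11580 (I = Mul(-193, -60) = 11580)
Mul(323, Mul(-9966, Pow(I, -1))) = Mul(323, Mul(-9966, Pow(11580, -1))) = Mul(323, Mul(-9966, Rational(1, 11580))) = Mul(323, Rational(-1661, 1930)) = Rational(-536503, 1930)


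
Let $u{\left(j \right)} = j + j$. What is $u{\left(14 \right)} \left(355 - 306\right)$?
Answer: $1372$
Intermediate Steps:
$u{\left(j \right)} = 2 j$
$u{\left(14 \right)} \left(355 - 306\right) = 2 \cdot 14 \left(355 - 306\right) = 28 \cdot 49 = 1372$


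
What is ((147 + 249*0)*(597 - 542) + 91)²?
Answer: 66846976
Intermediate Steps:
((147 + 249*0)*(597 - 542) + 91)² = ((147 + 0)*55 + 91)² = (147*55 + 91)² = (8085 + 91)² = 8176² = 66846976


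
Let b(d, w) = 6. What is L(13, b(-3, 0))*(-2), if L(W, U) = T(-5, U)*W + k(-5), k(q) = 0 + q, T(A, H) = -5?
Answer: 140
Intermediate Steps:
k(q) = q
L(W, U) = -5 - 5*W (L(W, U) = -5*W - 5 = -5 - 5*W)
L(13, b(-3, 0))*(-2) = (-5 - 5*13)*(-2) = (-5 - 65)*(-2) = -70*(-2) = 140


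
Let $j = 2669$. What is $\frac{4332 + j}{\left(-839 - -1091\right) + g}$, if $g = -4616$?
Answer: $- \frac{7001}{4364} \approx -1.6043$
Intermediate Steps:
$\frac{4332 + j}{\left(-839 - -1091\right) + g} = \frac{4332 + 2669}{\left(-839 - -1091\right) - 4616} = \frac{7001}{\left(-839 + 1091\right) - 4616} = \frac{7001}{252 - 4616} = \frac{7001}{-4364} = 7001 \left(- \frac{1}{4364}\right) = - \frac{7001}{4364}$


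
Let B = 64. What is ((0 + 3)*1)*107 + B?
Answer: 385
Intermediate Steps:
((0 + 3)*1)*107 + B = ((0 + 3)*1)*107 + 64 = (3*1)*107 + 64 = 3*107 + 64 = 321 + 64 = 385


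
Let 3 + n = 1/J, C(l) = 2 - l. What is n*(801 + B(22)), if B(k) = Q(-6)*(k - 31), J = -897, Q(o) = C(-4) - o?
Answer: -621852/299 ≈ -2079.8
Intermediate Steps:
Q(o) = 6 - o (Q(o) = (2 - 1*(-4)) - o = (2 + 4) - o = 6 - o)
n = -2692/897 (n = -3 + 1/(-897) = -3 - 1/897 = -2692/897 ≈ -3.0011)
B(k) = -372 + 12*k (B(k) = (6 - 1*(-6))*(k - 31) = (6 + 6)*(-31 + k) = 12*(-31 + k) = -372 + 12*k)
n*(801 + B(22)) = -2692*(801 + (-372 + 12*22))/897 = -2692*(801 + (-372 + 264))/897 = -2692*(801 - 108)/897 = -2692/897*693 = -621852/299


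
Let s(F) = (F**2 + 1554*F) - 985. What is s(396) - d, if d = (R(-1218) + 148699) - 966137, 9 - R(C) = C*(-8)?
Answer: 1598388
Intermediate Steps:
s(F) = -985 + F**2 + 1554*F
R(C) = 9 + 8*C (R(C) = 9 - C*(-8) = 9 - (-8)*C = 9 + 8*C)
d = -827173 (d = ((9 + 8*(-1218)) + 148699) - 966137 = ((9 - 9744) + 148699) - 966137 = (-9735 + 148699) - 966137 = 138964 - 966137 = -827173)
s(396) - d = (-985 + 396**2 + 1554*396) - 1*(-827173) = (-985 + 156816 + 615384) + 827173 = 771215 + 827173 = 1598388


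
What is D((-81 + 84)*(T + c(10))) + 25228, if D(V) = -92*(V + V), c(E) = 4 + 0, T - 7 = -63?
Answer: 53932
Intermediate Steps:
T = -56 (T = 7 - 63 = -56)
c(E) = 4
D(V) = -184*V
D((-81 + 84)*(T + c(10))) + 25228 = -184*(-81 + 84)*(-56 + 4) + 25228 = -552*(-52) + 25228 = -184*(-156) + 25228 = 28704 + 25228 = 53932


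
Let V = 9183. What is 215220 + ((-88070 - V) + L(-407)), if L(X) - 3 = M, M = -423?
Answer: 117547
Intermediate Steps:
L(X) = -420 (L(X) = 3 - 423 = -420)
215220 + ((-88070 - V) + L(-407)) = 215220 + ((-88070 - 1*9183) - 420) = 215220 + ((-88070 - 9183) - 420) = 215220 + (-97253 - 420) = 215220 - 97673 = 117547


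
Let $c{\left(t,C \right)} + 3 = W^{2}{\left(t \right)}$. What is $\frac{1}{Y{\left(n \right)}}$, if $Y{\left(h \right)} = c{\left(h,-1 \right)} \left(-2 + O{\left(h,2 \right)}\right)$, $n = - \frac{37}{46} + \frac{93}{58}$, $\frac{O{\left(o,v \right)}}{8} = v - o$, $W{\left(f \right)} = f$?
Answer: $- \frac{296740963}{5330632772} \approx -0.055667$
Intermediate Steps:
$c{\left(t,C \right)} = -3 + t^{2}$
$O{\left(o,v \right)} = - 8 o + 8 v$ ($O{\left(o,v \right)} = 8 \left(v - o\right) = - 8 o + 8 v$)
$n = \frac{533}{667}$ ($n = \left(-37\right) \frac{1}{46} + 93 \cdot \frac{1}{58} = - \frac{37}{46} + \frac{93}{58} = \frac{533}{667} \approx 0.7991$)
$Y{\left(h \right)} = \left(-3 + h^{2}\right) \left(14 - 8 h\right)$ ($Y{\left(h \right)} = \left(-3 + h^{2}\right) \left(-2 - \left(-16 + 8 h\right)\right) = \left(-3 + h^{2}\right) \left(14 - 8 h\right)$)
$\frac{1}{Y{\left(n \right)}} = \frac{1}{\left(-2\right) \left(-7 + 4 \cdot \frac{533}{667}\right) \left(-3 + \left(\frac{533}{667}\right)^{2}\right)} = \frac{1}{\left(-2\right) \left(-7 + \frac{2132}{667}\right) \left(-3 + \frac{284089}{444889}\right)} = \frac{1}{\left(-2\right) \left(- \frac{2537}{667}\right) \left(- \frac{1050578}{444889}\right)} = \frac{1}{- \frac{5330632772}{296740963}} = - \frac{296740963}{5330632772}$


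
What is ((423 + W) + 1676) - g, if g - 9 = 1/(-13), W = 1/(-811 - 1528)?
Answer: 63552956/30407 ≈ 2090.1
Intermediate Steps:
W = -1/2339 (W = 1/(-2339) = -1/2339 ≈ -0.00042753)
g = 116/13 (g = 9 + 1/(-13) = 9 - 1/13 = 116/13 ≈ 8.9231)
((423 + W) + 1676) - g = ((423 - 1/2339) + 1676) - 1*116/13 = (989396/2339 + 1676) - 116/13 = 4909560/2339 - 116/13 = 63552956/30407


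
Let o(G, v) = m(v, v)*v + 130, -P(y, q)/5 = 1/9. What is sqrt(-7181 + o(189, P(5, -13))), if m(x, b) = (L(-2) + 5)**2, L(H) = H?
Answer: 84*I ≈ 84.0*I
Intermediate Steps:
P(y, q) = -5/9
m(x, b) = 9 (m(x, b) = (-2 + 5)**2 = 3**2 = 9)
o(G, v) = 130 + 9*v (o(G, v) = 9*v + 130 = 130 + 9*v)
sqrt(-7181 + o(189, P(5, -13))) = sqrt(-7181 + (130 + 9*(-5/9))) = sqrt(-7181 + (130 - 5)) = sqrt(-7181 + 125) = sqrt(-7056) = 84*I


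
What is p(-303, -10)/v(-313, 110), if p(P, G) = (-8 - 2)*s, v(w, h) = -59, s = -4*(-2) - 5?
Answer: 30/59 ≈ 0.50847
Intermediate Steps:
s = 3 (s = 8 - 5 = 3)
p(P, G) = -30 (p(P, G) = (-8 - 2)*3 = -10*3 = -30)
p(-303, -10)/v(-313, 110) = -30/(-59) = -30*(-1/59) = 30/59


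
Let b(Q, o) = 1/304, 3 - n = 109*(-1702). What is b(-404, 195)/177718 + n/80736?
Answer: 78304750691/34077071064 ≈ 2.2979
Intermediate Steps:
n = 185521 (n = 3 - 109*(-1702) = 3 - 1*(-185518) = 3 + 185518 = 185521)
b(Q, o) = 1/304
b(-404, 195)/177718 + n/80736 = (1/304)/177718 + 185521/80736 = (1/304)*(1/177718) + 185521*(1/80736) = 1/54026272 + 185521/80736 = 78304750691/34077071064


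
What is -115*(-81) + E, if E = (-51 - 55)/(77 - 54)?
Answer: 214139/23 ≈ 9310.4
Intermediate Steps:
E = -106/23 ≈ -4.6087
-115*(-81) + E = -115*(-81) - 106/23 = 9315 - 106/23 = 214139/23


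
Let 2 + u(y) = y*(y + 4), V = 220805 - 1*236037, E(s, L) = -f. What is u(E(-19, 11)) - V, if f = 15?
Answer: 15395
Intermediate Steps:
E(s, L) = -15 (E(s, L) = -1*15 = -15)
V = -15232 (V = 220805 - 236037 = -15232)
u(y) = -2 + y*(4 + y) (u(y) = -2 + y*(y + 4) = -2 + y*(4 + y))
u(E(-19, 11)) - V = (-2 + (-15)² + 4*(-15)) - 1*(-15232) = (-2 + 225 - 60) + 15232 = 163 + 15232 = 15395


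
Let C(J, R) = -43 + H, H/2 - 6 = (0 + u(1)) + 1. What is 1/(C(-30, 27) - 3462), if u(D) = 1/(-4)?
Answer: -2/6983 ≈ -0.00028641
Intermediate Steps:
u(D) = -1/4
H = 27/2 (H = 12 + 2*((0 - 1/4) + 1) = 12 + 2*(-1/4 + 1) = 12 + 2*(3/4) = 12 + 3/2 = 27/2 ≈ 13.500)
C(J, R) = -59/2 (C(J, R) = -43 + 27/2 = -59/2)
1/(C(-30, 27) - 3462) = 1/(-59/2 - 3462) = 1/(-6983/2) = -2/6983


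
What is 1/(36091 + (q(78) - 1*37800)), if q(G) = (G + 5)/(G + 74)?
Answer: -152/259685 ≈ -0.00058532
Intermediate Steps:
q(G) = (5 + G)/(74 + G)
1/(36091 + (q(78) - 1*37800)) = 1/(36091 + ((5 + 78)/(74 + 78) - 1*37800)) = 1/(36091 + (83/152 - 37800)) = 1/(36091 - 5745517/152) = 1/(-259685/152) = -152/259685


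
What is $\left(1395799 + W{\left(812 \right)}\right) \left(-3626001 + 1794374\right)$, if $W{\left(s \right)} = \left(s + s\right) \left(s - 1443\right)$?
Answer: $-679634356485$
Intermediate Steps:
$W{\left(s \right)} = 2 s \left(-1443 + s\right)$
$\left(1395799 + W{\left(812 \right)}\right) \left(-3626001 + 1794374\right) = \left(1395799 + 2 \cdot 812 \left(-1443 + 812\right)\right) \left(-3626001 + 1794374\right) = \left(1395799 + 2 \cdot 812 \left(-631\right)\right) \left(-1831627\right) = \left(1395799 - 1024744\right) \left(-1831627\right) = 371055 \left(-1831627\right) = -679634356485$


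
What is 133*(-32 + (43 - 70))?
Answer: -7847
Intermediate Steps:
133*(-32 + (43 - 70)) = 133*(-32 - 27) = 133*(-59) = -7847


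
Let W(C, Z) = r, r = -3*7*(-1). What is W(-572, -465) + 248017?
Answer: 248038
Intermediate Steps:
r = 21 (r = -21*(-1) = 21)
W(C, Z) = 21
W(-572, -465) + 248017 = 21 + 248017 = 248038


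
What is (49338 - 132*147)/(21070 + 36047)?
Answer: 9978/19039 ≈ 0.52408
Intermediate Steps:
(49338 - 132*147)/(21070 + 36047) = (49338 - 19404)/57117 = 29934*(1/57117) = 9978/19039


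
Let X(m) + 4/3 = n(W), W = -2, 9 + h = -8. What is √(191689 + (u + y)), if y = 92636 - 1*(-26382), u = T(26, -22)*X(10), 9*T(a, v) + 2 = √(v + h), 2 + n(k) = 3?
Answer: √(25167273 - 3*I*√39)/9 ≈ 557.41 - 0.00020747*I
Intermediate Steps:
h = -17 (h = -9 - 8 = -17)
n(k) = 1 (n(k) = -2 + 3 = 1)
T(a, v) = -2/9 + √(-17 + v)/9 (T(a, v) = -2/9 + √(v - 17)/9 = -2/9 + √(-17 + v)/9)
X(m) = -⅓ (X(m) = -4/3 + 1 = -⅓)
u = 2/27 - I*√39/27 (u = (-2/9 + √(-17 - 22)/9)*(-⅓) = (-2/9 + √(-39)/9)*(-⅓) = (-2/9 + (I*√39)/9)*(-⅓) = (-2/9 + I*√39/9)*(-⅓) = 2/27 - I*√39/27 ≈ 0.074074 - 0.2313*I)
y = 119018 (y = 92636 + 26382 = 119018)
√(191689 + (u + y)) = √(191689 + ((2/27 - I*√39/27) + 119018)) = √(191689 + (3213488/27 - I*√39/27)) = √(8389091/27 - I*√39/27)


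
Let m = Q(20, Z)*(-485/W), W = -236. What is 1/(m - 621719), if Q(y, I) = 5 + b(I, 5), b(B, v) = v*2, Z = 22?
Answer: -236/146718409 ≈ -1.6085e-6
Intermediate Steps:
b(B, v) = 2*v
Q(y, I) = 15 (Q(y, I) = 5 + 2*5 = 5 + 10 = 15)
m = 7275/236 (m = 15*(-485/(-236)) = 15*(-485*(-1/236)) = 15*(485/236) = 7275/236 ≈ 30.826)
1/(m - 621719) = 1/(7275/236 - 621719) = 1/(-146718409/236) = -236/146718409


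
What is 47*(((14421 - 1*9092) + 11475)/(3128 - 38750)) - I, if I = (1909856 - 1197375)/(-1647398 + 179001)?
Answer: -81024452261/3736231281 ≈ -21.686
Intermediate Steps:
I = -101783/209771 (I = 712481/(-1468397) = 712481*(-1/1468397) = -101783/209771 ≈ -0.48521)
47*(((14421 - 1*9092) + 11475)/(3128 - 38750)) - I = 47*(((14421 - 1*9092) + 11475)/(3128 - 38750)) - 1*(-101783/209771) = 47*(((14421 - 9092) + 11475)/(-35622)) + 101783/209771 = 47*((5329 + 11475)*(-1/35622)) + 101783/209771 = 47*(16804*(-1/35622)) + 101783/209771 = 47*(-8402/17811) + 101783/209771 = -394894/17811 + 101783/209771 = -81024452261/3736231281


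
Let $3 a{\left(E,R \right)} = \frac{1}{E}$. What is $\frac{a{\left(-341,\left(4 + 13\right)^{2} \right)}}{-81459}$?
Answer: $\frac{1}{83332557} \approx 1.2 \cdot 10^{-8}$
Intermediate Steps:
$a{\left(E,R \right)} = \frac{1}{3 E}$
$\frac{a{\left(-341,\left(4 + 13\right)^{2} \right)}}{-81459} = \frac{\frac{1}{3} \frac{1}{-341}}{-81459} = \frac{1}{3} \left(- \frac{1}{341}\right) \left(- \frac{1}{81459}\right) = \left(- \frac{1}{1023}\right) \left(- \frac{1}{81459}\right) = \frac{1}{83332557}$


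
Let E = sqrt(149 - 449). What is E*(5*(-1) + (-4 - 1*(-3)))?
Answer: -60*I*sqrt(3) ≈ -103.92*I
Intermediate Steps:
E = 10*I*sqrt(3) (E = sqrt(-300) = 10*I*sqrt(3) ≈ 17.32*I)
E*(5*(-1) + (-4 - 1*(-3))) = (10*I*sqrt(3))*(5*(-1) + (-4 - 1*(-3))) = (10*I*sqrt(3))*(-5 + (-4 + 3)) = (10*I*sqrt(3))*(-5 - 1) = (10*I*sqrt(3))*(-6) = -60*I*sqrt(3)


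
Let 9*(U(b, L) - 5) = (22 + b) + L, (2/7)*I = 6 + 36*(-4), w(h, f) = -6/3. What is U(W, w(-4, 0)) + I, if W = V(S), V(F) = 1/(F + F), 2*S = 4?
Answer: -1903/4 ≈ -475.75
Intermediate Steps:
S = 2 (S = (½)*4 = 2)
V(F) = 1/(2*F)
w(h, f) = -2 (w(h, f) = -6*⅓ = -2)
W = ¼ (W = (½)/2 = (½)*(½) = ¼ ≈ 0.25000)
I = -483 (I = 7*(6 + 36*(-4))/2 = 7*(6 - 144)/2 = (7/2)*(-138) = -483)
U(b, L) = 67/9 + L/9 + b/9 (U(b, L) = 5 + ((22 + b) + L)/9 = 5 + (22 + L + b)/9 = 5 + (22/9 + L/9 + b/9) = 67/9 + L/9 + b/9)
U(W, w(-4, 0)) + I = (67/9 + (⅑)*(-2) + (⅑)*(¼)) - 483 = (67/9 - 2/9 + 1/36) - 483 = 29/4 - 483 = -1903/4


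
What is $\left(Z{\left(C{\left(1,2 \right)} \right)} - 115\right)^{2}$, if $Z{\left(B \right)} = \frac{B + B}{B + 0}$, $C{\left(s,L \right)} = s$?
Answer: $12769$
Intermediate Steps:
$Z{\left(B \right)} = 2$ ($Z{\left(B \right)} = \frac{2 B}{B} = 2$)
$\left(Z{\left(C{\left(1,2 \right)} \right)} - 115\right)^{2} = \left(2 - 115\right)^{2} = \left(-113\right)^{2} = 12769$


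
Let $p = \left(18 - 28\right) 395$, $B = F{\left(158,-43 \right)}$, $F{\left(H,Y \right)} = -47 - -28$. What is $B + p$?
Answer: $-3969$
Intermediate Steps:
$F{\left(H,Y \right)} = -19$ ($F{\left(H,Y \right)} = -47 + 28 = -19$)
$B = -19$
$p = -3950$ ($p = \left(18 - 28\right) 395 = \left(-10\right) 395 = -3950$)
$B + p = -19 - 3950 = -3969$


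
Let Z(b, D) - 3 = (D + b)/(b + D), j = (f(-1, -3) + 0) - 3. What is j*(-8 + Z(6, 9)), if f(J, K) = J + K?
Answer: 28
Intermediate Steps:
j = -7 (j = ((-1 - 3) + 0) - 3 = (-4 + 0) - 3 = -4 - 3 = -7)
Z(b, D) = 4 (Z(b, D) = 3 + (D + b)/(b + D) = 3 + (D + b)/(D + b) = 3 + 1 = 4)
j*(-8 + Z(6, 9)) = -7*(-8 + 4) = -7*(-4) = 28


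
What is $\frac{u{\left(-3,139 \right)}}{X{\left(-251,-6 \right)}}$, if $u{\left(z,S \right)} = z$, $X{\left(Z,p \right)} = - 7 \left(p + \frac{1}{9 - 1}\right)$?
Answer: $- \frac{24}{329} \approx -0.072948$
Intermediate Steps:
$X{\left(Z,p \right)} = - \frac{7}{8} - 7 p$ ($X{\left(Z,p \right)} = - 7 \left(p + \frac{1}{8}\right) = - 7 \left(\frac{1}{8} + p\right) = - \frac{7}{8} - 7 p$)
$\frac{u{\left(-3,139 \right)}}{X{\left(-251,-6 \right)}} = - \frac{3}{- \frac{7}{8} - -42} = - \frac{3}{- \frac{7}{8} + 42} = - \frac{3}{\frac{329}{8}} = \left(-3\right) \frac{8}{329} = - \frac{24}{329}$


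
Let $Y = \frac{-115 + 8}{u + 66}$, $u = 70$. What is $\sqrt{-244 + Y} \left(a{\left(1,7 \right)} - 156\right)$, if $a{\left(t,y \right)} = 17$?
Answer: $- \frac{1251 i \sqrt{13974}}{68} \approx - 2174.7 i$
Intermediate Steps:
$Y = - \frac{107}{136}$ ($Y = \frac{-115 + 8}{70 + 66} = - \frac{107}{136} \approx -0.78677$)
$\sqrt{-244 + Y} \left(a{\left(1,7 \right)} - 156\right) = \sqrt{-244 - \frac{107}{136}} \left(17 - 156\right) = \sqrt{- \frac{33291}{136}} \left(-139\right) = \frac{9 i \sqrt{13974}}{68} \left(-139\right) = - \frac{1251 i \sqrt{13974}}{68}$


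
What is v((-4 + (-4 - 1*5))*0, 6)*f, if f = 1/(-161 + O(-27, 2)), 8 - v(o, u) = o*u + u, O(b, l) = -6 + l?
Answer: -2/165 ≈ -0.012121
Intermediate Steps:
v(o, u) = 8 - u - o*u (v(o, u) = 8 - (o*u + u) = 8 - (u + o*u) = 8 + (-u - o*u) = 8 - u - o*u)
f = -1/165 (f = 1/(-161 + (-6 + 2)) = 1/(-161 - 4) = 1/(-165) = -1/165 ≈ -0.0060606)
v((-4 + (-4 - 1*5))*0, 6)*f = (8 - 1*6 - 1*(-4 + (-4 - 1*5))*0*6)*(-1/165) = (8 - 6 - 1*(-4 + (-4 - 5))*0*6)*(-1/165) = (8 - 6 - 1*(-4 - 9)*0*6)*(-1/165) = (8 - 6 - 1*(-13*0)*6)*(-1/165) = (8 - 6 - 1*0*6)*(-1/165) = (8 - 6 + 0)*(-1/165) = 2*(-1/165) = -2/165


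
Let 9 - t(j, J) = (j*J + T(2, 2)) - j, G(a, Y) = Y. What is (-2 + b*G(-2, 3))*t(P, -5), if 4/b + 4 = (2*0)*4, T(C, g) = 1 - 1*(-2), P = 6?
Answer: -210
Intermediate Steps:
T(C, g) = 3 (T(C, g) = 1 + 2 = 3)
b = -1 (b = 4/(-4 + (2*0)*4) = 4/(-4 + 0*4) = 4/(-4 + 0) = 4/(-4) = 4*(-¼) = -1)
t(j, J) = 6 + j - J*j (t(j, J) = 9 - ((j*J + 3) - j) = 9 - ((J*j + 3) - j) = 9 - ((3 + J*j) - j) = 9 - (3 - j + J*j) = 9 + (-3 + j - J*j) = 6 + j - J*j)
(-2 + b*G(-2, 3))*t(P, -5) = (-2 - 1*3)*(6 + 6 - 1*(-5)*6) = (-2 - 3)*(6 + 6 + 30) = -5*42 = -210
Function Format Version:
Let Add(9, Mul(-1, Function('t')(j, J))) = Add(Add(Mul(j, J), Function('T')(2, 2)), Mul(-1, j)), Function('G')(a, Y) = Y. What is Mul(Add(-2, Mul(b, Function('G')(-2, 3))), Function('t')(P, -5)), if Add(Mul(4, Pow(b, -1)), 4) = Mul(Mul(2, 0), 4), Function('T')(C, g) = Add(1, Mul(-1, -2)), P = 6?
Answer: -210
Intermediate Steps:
Function('T')(C, g) = 3 (Function('T')(C, g) = Add(1, 2) = 3)
b = -1 (b = Mul(4, Pow(Add(-4, Mul(Mul(2, 0), 4)), -1)) = Mul(4, Pow(Add(-4, Mul(0, 4)), -1)) = Mul(4, Pow(Add(-4, 0), -1)) = Mul(4, Pow(-4, -1)) = Mul(4, Rational(-1, 4)) = -1)
Function('t')(j, J) = Add(6, j, Mul(-1, J, j)) (Function('t')(j, J) = Add(9, Mul(-1, Add(Add(Mul(j, J), 3), Mul(-1, j)))) = Add(9, Mul(-1, Add(Add(Mul(J, j), 3), Mul(-1, j)))) = Add(9, Mul(-1, Add(Add(3, Mul(J, j)), Mul(-1, j)))) = Add(9, Mul(-1, Add(3, Mul(-1, j), Mul(J, j)))) = Add(9, Add(-3, j, Mul(-1, J, j))) = Add(6, j, Mul(-1, J, j)))
Mul(Add(-2, Mul(b, Function('G')(-2, 3))), Function('t')(P, -5)) = Mul(Add(-2, Mul(-1, 3)), Add(6, 6, Mul(-1, -5, 6))) = Mul(Add(-2, -3), Add(6, 6, 30)) = Mul(-5, 42) = -210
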